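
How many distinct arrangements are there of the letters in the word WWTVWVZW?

840

Letter multiplicities in WWTVWVZW: T×1, V×2, W×4, Z×1.
So there are 8! / (4!·2!) = 840 distinguishable arrangements.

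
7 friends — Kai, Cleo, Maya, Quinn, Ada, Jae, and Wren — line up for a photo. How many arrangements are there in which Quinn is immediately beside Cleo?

Glue Quinn and Cleo into one block (2 internal orders), leaving 6 units to arrange in a row.
So the count is 2·(6)! = 1440.

1440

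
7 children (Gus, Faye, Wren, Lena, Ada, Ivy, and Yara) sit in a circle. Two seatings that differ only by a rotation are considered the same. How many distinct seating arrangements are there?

720

Fix one person's seat to break rotational symmetry; the remaining 6 people can be arranged in (6)! = 720 ways.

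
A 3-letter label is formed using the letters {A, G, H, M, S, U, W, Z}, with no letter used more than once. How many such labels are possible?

This is a permutation of 3 out of 8: P(8,3) = 8!/5!.
That product is 8 × 7 × 6 = 336.

336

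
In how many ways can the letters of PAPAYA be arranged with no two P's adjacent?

40

There are 6!/(3!·2!) = 60 arrangements of PAPAYA in total.
If the two P's are adjacent, glue them into one block, leaving 5 items to arrange: (5)!/(3!) = 20 ways.
Subtracting, 60 − 20 = 40 arrangements keep the P's apart.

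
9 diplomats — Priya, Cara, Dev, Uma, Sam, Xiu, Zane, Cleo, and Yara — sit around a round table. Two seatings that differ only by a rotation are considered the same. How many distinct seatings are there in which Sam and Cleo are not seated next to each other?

30240

All circular seatings of 9 people number (8)! = 40320.
Seatings with Sam beside Cleo: treat them as a block with 2 internal orders, giving 2 × (7)! = 10080.
Subtracting, 40320 − 10080 = 30240.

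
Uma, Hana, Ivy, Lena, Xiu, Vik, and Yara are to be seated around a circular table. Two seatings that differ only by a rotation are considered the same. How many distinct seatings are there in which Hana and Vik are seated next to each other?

240

Treat {Hana, Vik} as one unit (2 internal orders) and seat the resulting 6 units around the table: (5)! circular arrangements.
So 2 × (5)! = 2 × 120 = 240.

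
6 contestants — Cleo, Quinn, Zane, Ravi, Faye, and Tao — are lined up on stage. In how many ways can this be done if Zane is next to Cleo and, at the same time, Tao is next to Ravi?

Treat {Zane,Cleo} as one block (2 orders) and {Tao,Ravi} as another (2 orders).
That leaves 4 units to arrange: 2 × 2 × 4! = 4 × 24 = 96.

96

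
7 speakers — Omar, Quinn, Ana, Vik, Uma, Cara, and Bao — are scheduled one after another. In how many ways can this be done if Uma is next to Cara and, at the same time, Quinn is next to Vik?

Treat {Uma,Cara} as one block (2 orders) and {Quinn,Vik} as another (2 orders).
That leaves 5 units to arrange: 2 × 2 × 5! = 4 × 120 = 480.

480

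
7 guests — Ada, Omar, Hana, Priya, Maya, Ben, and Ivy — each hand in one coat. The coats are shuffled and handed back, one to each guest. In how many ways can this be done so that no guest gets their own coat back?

1854

Let Aᵢ be the assignments in which guest i gets their own coat. We want the size of the complement of A₁∪…∪A_7.
By inclusion–exclusion this is Σ_{j=0}^{7} (−1)^j C(7,j)·(7−j)!.
Computing: 5040 − 5040 + 2520 − 840 + 210 − 42 + 7 − 1 = 1854.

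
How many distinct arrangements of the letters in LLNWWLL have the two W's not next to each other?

Total arrangements of LLNWWLL: 7!/(4!·2!) = 105.
If the two W's are adjacent, glue them into one block, leaving 6 items to arrange: (6)!/(4!) = 30 ways.
Hence 105 − 30 = 75.

75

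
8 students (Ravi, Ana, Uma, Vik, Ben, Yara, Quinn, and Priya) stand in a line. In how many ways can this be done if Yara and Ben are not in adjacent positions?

Of the 8! = 40320 arrangements, those with Yara and Ben adjacent number 2 × 7! = 10080 (treat the pair as a block with 2 internal orders).
Complementary counting: 40320 − 10080 = 30240.

30240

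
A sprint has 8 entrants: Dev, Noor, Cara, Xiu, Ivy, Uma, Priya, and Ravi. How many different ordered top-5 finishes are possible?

There are 8 choices for 1st place, 7 for 2nd, and so on down to 4 for position 5.
That gives 8 × 7 × 6 × 5 × 4 = 6720.

6720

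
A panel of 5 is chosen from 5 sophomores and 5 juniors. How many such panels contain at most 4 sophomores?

Split by how many sophomores are chosen (0 through 4).
Sum: C(5,0)·C(5,5) + C(5,1)·C(5,4) + C(5,2)·C(5,3) + C(5,3)·C(5,2) + C(5,4)·C(5,1) = 1 + 25 + 100 + 100 + 25 = 251.

251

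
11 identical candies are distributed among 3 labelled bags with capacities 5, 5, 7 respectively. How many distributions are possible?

26

Without the upper bounds there are C(13,2) = 78 ways to split 11 among 3 bags.
Subtract solutions that violate a single cap (substitute x_i' = x_i − (cap_i+1)): x_1 ≥ 6 gives C(7,2) = 21; x_2 ≥ 6 gives C(7,2) = 21; x_3 ≥ 8 gives C(5,2) = 10. Together 52.
No two caps can be exceeded simultaneously, so the pair terms are all 0.
By inclusion–exclusion the count is 78 − 52 + 0 = 26.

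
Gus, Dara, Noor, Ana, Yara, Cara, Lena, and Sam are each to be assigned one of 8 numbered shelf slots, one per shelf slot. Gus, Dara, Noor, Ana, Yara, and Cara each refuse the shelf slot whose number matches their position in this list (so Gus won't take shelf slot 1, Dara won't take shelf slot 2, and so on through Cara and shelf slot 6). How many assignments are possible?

Let Aᵢ (for 1 ≤ i ≤ 6) be the placements that put person i in their forbidden shelf slot. Any j of these fix j positions, leaving (8−j)! ways to fill the rest, and there are C(6,j) ways to pick which j.
By inclusion–exclusion, the number of valid placements is Σ_{j=0}^{6} (−1)^j C(6,j)·(8−j)!.
Computing: 40320 − 30240 + 10800 − 2400 + 360 − 36 + 2 = 18806.

18806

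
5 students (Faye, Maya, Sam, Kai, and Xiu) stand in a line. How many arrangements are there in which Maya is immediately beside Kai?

Treat {Maya, Kai} as a single unit. There are 4 units to order, and the pair itself can be ordered 2 ways.
That gives 2 × 4! = 2 × 24 = 48.

48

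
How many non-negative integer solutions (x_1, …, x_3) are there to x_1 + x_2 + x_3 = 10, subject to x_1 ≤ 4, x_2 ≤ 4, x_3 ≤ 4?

6

By stars and bars, unrestricted non-negative solutions to x_1+…+x_3 = 10 number C(10+2,2) = 66.
Subtract solutions that violate a single cap (substitute x_i' = x_i − (cap_i+1)): x_1 ≥ 5 gives C(7,2) = 21; x_2 ≥ 5 gives C(7,2) = 21; x_3 ≥ 5 gives C(7,2) = 21. Together 63.
Add back pairs where two caps are both exceeded: 1 + 1 + 1 = 3.
By inclusion–exclusion the count is 66 − 63 + 3 = 6.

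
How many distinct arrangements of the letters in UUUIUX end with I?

Fix I in the last position and arrange the remaining 5 letters.
Those 5 letters have U appearing 4 times, giving (5)!/(4!) = 5.

5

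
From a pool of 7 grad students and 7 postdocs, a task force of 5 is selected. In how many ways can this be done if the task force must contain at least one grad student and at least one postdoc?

Total 5-person selections from all 14: C(14,5) = 2002.
Selections missing a whole group: no grad students → C(7,5) = 21; no postdocs → C(7,5) = 21.
Both groups omitted at once is impossible, so 2002 − 42 = 1960.

1960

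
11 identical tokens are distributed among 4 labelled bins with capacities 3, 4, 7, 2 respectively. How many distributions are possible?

41

Ignoring the caps, the number of non-negative solutions to x_1+…+x_4 = 11 is C(14,3) = 364.
Subtract solutions that violate a single cap (substitute x_i' = x_i − (cap_i+1)): x_1 ≥ 4 gives C(10,3) = 120; x_2 ≥ 5 gives C(9,3) = 84; x_3 ≥ 8 gives C(6,3) = 20; x_4 ≥ 3 gives C(11,3) = 165. Together 389.
Add back pairs where two caps are both exceeded: 10 + 0 + 35 + 0 + 20 + 1 = 66.
By inclusion–exclusion the count is 364 − 389 + 66 = 41.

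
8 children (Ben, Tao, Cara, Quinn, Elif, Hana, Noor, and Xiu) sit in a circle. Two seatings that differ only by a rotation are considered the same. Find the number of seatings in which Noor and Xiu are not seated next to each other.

All circular seatings of 8 people number (7)! = 5040.
Seatings with Noor beside Xiu: treat them as a block with 2 internal orders, giving 2 × (6)! = 1440.
Subtracting, 5040 − 1440 = 3600.

3600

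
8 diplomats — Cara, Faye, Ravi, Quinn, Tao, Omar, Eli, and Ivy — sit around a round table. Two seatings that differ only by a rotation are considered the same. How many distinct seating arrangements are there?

5040

Seat Cara anywhere (absorbing the rotational symmetry), then permute the other 7: (7)! = 5040.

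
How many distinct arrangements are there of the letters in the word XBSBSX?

90

Letter multiplicities in XBSBSX: B×2, S×2, X×2.
The number of distinct arrangements is 6!/(2!·2!·2!) = 720/8 = 90.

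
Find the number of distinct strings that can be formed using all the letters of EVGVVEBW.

3360

Letter multiplicities in EVGVVEBW: B×1, E×2, G×1, V×3, W×1.
Dividing 8! = 40320 by 3!·2! = 12 for the repeated letters gives 3360.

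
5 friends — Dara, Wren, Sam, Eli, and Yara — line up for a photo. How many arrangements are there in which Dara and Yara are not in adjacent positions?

72

There are 5! = 120 arrangements in all. If Dara and Yara are adjacent, merging them into one block gives 2·(4)! = 48 arrangements.
So 120 − 48 = 72 arrangements keep them apart.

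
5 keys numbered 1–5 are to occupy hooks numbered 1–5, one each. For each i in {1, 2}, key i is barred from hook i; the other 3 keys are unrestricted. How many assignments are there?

Let Aᵢ (for i ∈ {1, 2}) be the placements that put key i in its forbidden hook. Any j of these fix j positions, leaving (5−j)! ways to fill the rest, and there are C(2,j) ways to pick which j.
By inclusion–exclusion, the number of valid placements is Σ_{j=0}^{2} (−1)^j C(2,j)·(5−j)!.
Computing: 120 − 48 + 6 = 78.

78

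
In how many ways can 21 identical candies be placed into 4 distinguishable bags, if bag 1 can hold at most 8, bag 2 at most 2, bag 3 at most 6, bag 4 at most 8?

19

Without the upper bounds there are C(24,3) = 2024 ways to split 21 among 4 bags.
Subtract solutions that violate a single cap (substitute x_i' = x_i − (cap_i+1)): x_1 ≥ 9 gives C(15,3) = 455; x_2 ≥ 3 gives C(21,3) = 1330; x_3 ≥ 7 gives C(17,3) = 680; x_4 ≥ 9 gives C(15,3) = 455. Together 2920.
Add back pairs where two caps are both exceeded: 220 + 56 + 20 + 364 + 220 + 56 = 936.
Subtract triples: 10 + 1 + 0 + 10 = 21.
By inclusion–exclusion the count is 2024 − 2920 + 936 − 21 = 19.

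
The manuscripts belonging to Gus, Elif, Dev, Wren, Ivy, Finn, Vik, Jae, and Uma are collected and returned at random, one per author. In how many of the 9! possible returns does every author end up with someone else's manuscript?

133496

Count assignments avoiding every fixed point. For any j of the 9 authors fixed to their own manuscript, the other 9−j can be arranged in (9−j)! ways.
By inclusion–exclusion this is Σ_{j=0}^{9} (−1)^j C(9,j)·(9−j)!.
Computing: 362880 − 362880 + 181440 − 60480 + 15120 − 3024 + 504 − 72 + 9 − 1 = 133496.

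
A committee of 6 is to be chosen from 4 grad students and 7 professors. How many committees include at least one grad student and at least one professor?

With no constraint there are C(11,6) = 462 possible selections.
Selections missing a whole group: no grad students → C(7,6) = 7; no professors → C(4,6) = 0.
Both groups omitted at once is impossible, so 462 − 7 = 455.

455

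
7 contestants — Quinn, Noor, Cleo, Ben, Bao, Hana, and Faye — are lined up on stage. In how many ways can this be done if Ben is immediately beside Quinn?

Place the 5 others and the Ben-Quinn pair as 6 objects in a line; the pair has 2 internal arrangements.
That gives 2 × 6! = 2 × 720 = 1440.

1440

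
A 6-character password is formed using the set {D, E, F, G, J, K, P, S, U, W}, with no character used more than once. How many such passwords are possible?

151200

With no repetition, fill the 6 characters in order: 10 choices, then 9, down to 5.
That product is 10 × 9 × 8 × 7 × 6 × 5 = 151200.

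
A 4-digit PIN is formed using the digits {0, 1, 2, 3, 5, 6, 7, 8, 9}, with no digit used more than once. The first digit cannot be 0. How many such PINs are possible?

2688

The first digit has 9−1 = 8 choices (anything except 0).
The remaining 3 digits are filled from the other 8 symbols without repetition: 8 × 7 × 6 = 336.
Total: 8 × 336 = 2688.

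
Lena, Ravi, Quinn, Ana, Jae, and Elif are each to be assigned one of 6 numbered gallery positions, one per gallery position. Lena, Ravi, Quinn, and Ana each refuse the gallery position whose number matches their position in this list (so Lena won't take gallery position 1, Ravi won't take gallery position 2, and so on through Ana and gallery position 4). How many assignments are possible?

Let Aᵢ (for 1 ≤ i ≤ 4) be the placements that put person i in their forbidden gallery position. Any j of these fix j positions, leaving (6−j)! ways to fill the rest, and there are C(4,j) ways to pick which j.
By inclusion–exclusion, the number of valid placements is Σ_{j=0}^{4} (−1)^j C(4,j)·(6−j)!.
Computing: 720 − 480 + 144 − 24 + 2 = 362.

362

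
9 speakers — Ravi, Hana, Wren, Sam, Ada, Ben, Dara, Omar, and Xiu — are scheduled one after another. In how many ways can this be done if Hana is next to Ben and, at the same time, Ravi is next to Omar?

20160

Treat {Hana,Ben} as one block (2 orders) and {Ravi,Omar} as another (2 orders).
That leaves 7 units to arrange: 2 × 2 × 7! = 4 × 5040 = 20160.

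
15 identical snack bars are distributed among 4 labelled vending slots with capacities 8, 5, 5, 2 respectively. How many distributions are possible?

46

By stars and bars, unrestricted non-negative solutions to x_1+…+x_4 = 15 number C(15+3,3) = 816.
Subtract solutions that violate a single cap (substitute x_i' = x_i − (cap_i+1)): x_1 ≥ 9 gives C(9,3) = 84; x_2 ≥ 6 gives C(12,3) = 220; x_3 ≥ 6 gives C(12,3) = 220; x_4 ≥ 3 gives C(15,3) = 455. Together 979.
Add back pairs where two caps are both exceeded: 1 + 1 + 20 + 20 + 84 + 84 = 210.
Subtract triples: 0 + 0 + 0 + 1 = 1.
By inclusion–exclusion the count is 816 − 979 + 210 − 1 = 46.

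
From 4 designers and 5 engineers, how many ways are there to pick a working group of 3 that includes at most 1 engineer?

34

Split by how many engineers are chosen (0 through 1).
Sum: C(5,0)·C(4,3) + C(5,1)·C(4,2) = 4 + 30 = 34.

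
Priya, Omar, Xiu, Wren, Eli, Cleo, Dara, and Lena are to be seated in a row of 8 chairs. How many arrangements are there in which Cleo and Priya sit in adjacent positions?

Place the 6 others and the Cleo-Priya pair as 7 objects in a line; the pair has 2 internal arrangements.
So the count is 2·(7)! = 10080.

10080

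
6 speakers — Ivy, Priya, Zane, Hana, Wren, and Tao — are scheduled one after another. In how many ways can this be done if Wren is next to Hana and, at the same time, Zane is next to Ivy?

96

Treat {Wren,Hana} as one block (2 orders) and {Zane,Ivy} as another (2 orders).
That leaves 4 units to arrange: 2 × 2 × 4! = 4 × 24 = 96.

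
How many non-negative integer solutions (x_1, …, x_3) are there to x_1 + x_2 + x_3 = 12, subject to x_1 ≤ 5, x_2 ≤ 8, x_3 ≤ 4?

Without the upper bounds there are C(14,2) = 91 ways to split 12 among 3 variables.
Subtract solutions that violate a single cap (substitute x_i' = x_i − (cap_i+1)): x_1 ≥ 6 gives C(8,2) = 28; x_2 ≥ 9 gives C(5,2) = 10; x_3 ≥ 5 gives C(9,2) = 36. Together 74.
Add back pairs where two caps are both exceeded: 0 + 3 + 0 = 3.
By inclusion–exclusion the count is 91 − 74 + 3 = 20.

20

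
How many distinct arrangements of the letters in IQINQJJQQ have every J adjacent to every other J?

Treat the 2 copies of J as a single block. The multiset to arrange is then {JJ, I, I, N, Q, Q, Q, Q}, 8 items in all.
That gives (8)!/(4!·2!) = 840 arrangements.

840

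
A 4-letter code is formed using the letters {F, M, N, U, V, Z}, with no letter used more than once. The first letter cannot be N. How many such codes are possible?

300

The first letter has 6−1 = 5 choices (anything except N).
The remaining 3 letters are filled from the other 5 symbols without repetition: 5 × 4 × 3 = 60.
Total: 5 × 60 = 300.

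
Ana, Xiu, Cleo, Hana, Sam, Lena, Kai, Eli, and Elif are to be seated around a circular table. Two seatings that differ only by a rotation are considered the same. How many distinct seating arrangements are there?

Around a circle, 9 distinct people have 9!/9 = (8)! = 40320 rotationally distinct seatings.

40320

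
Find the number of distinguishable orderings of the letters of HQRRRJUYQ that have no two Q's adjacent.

Total arrangements of HQRRRJUYQ: 9!/(3!·2!) = 30240.
Arrangements with the Q's together: treat QQ as one letter, giving (8)!/(3!) = 6720.
Hence 30240 − 6720 = 23520.

23520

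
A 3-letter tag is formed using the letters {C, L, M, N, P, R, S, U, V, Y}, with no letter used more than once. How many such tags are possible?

720

This is a permutation of 3 out of 10: P(10,3) = 10!/7!.
That product is 10 × 9 × 8 = 720.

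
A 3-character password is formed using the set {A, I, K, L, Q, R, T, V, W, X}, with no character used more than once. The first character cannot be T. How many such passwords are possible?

The first character has 10−1 = 9 choices (anything except T).
The remaining 2 characters are filled from the other 9 symbols without repetition: 9 × 8 = 72.
Total: 9 × 72 = 648.

648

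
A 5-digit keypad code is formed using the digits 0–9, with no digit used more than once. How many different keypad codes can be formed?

30240

Choose and order 5 of the 10 symbols: the first digit has 10 options, the next 9, and so on down to 6.
10 × 9 × 8 × 7 × 6 = 30240.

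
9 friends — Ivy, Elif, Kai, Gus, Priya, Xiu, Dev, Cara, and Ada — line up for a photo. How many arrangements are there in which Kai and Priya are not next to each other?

There are 9! = 362880 arrangements in all. If Kai and Priya are adjacent, merging them into one block gives 2·(8)! = 80640 arrangements.
Complementary counting: 362880 − 80640 = 282240.

282240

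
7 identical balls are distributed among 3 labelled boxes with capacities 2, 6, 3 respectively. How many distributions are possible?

11

Without the upper bounds there are C(9,2) = 36 ways to split 7 among 3 boxes.
Subtract solutions that violate a single cap (substitute x_i' = x_i − (cap_i+1)): x_1 ≥ 3 gives C(6,2) = 15; x_2 ≥ 7 gives C(2,2) = 1; x_3 ≥ 4 gives C(5,2) = 10. Together 26.
Add back pairs where two caps are both exceeded: 0 + 1 + 0 = 1.
By inclusion–exclusion the count is 36 − 26 + 1 = 11.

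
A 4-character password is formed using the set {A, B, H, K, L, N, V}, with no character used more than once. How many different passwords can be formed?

840

This is a permutation of 4 out of 7: P(7,4) = 7!/3!.
That product is 7 × 6 × 5 × 4 = 840.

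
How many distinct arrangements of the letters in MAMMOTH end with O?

Fix O in the last position and arrange the remaining 6 letters.
Those 6 letters have M appearing 3 times, giving (6)!/(3!) = 120.

120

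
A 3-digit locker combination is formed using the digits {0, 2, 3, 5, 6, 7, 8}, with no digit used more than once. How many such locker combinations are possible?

Choose and order 3 of the 7 symbols: the first digit has 7 options, the next 6, then 5.
That product is 7 × 6 × 5 = 210.

210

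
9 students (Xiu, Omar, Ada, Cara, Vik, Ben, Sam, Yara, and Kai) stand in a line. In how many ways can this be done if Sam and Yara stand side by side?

80640

Glue Sam and Yara into one block (2 internal orders), leaving 8 units to arrange in a row.
That gives 2 × 8! = 2 × 40320 = 80640.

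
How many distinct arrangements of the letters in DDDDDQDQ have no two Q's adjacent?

21

Total arrangements of DDDDDQDQ: 8!/(6!·2!) = 28.
If the two Q's are adjacent, glue them into one block, leaving 7 items to arrange: (7)!/(6!) = 7 ways.
Subtracting, 28 − 7 = 21 arrangements keep the Q's apart.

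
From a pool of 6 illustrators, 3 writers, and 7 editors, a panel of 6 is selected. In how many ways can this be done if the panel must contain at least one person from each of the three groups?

With no constraint there are C(16,6) = 8008 possible selections.
Subtract selections that omit an entire group: no illustrators → C(10,6) = 210; no writers → C(13,6) = 1716; no editors → C(9,6) = 84.
Add back selections omitting two groups (i.e. drawn from a single group): C(6,6) + C(3,6) + C(7,6) = 8.
By inclusion–exclusion: 8008 − 2010 + 8 = 6006.

6006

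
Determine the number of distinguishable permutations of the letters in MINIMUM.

420

The 7 letters of MINIMUM have repeats: I appearing twice and M appearing 3 times.
The number of distinct arrangements is 7!/(3!·2!) = 5040/12 = 420.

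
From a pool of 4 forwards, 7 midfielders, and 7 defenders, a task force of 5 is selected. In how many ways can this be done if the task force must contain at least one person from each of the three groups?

5684

With no constraint there are C(18,5) = 8568 possible selections.
Subtract selections that omit an entire group: no forwards → C(14,5) = 2002; no midfielders → C(11,5) = 462; no defenders → C(11,5) = 462.
Add back selections omitting two groups (i.e. drawn from a single group): C(4,5) + C(7,5) + C(7,5) = 42.
By inclusion–exclusion: 8568 − 2926 + 42 = 5684.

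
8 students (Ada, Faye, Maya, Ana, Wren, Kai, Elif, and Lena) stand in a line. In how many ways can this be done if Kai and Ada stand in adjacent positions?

10080

Treat {Kai, Ada} as a single unit. There are 7 units to order, and the pair itself can be ordered 2 ways.
That gives 2 × 7! = 2 × 5040 = 10080.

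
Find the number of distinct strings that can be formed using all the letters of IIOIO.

10

IIOIO has 5 letters with I appearing 3 times and O appearing twice.
The number of distinct arrangements is 5!/(3!·2!) = 120/12 = 10.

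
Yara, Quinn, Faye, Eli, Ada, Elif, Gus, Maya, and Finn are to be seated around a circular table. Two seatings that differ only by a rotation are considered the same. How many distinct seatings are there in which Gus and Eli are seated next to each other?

10080

Glue Gus and Eli into a block (2 internal orders). Seating 8 units around a circle gives (7)! arrangements.
So 2 × (7)! = 2 × 5040 = 10080.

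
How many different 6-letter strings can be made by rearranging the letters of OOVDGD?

180

OOVDGD has 6 letters with D appearing twice and O appearing twice.
So there are 6! / (2!·2!) = 180 distinguishable arrangements.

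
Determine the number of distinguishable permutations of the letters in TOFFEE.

180

TOFFEE has 6 letters with E appearing twice and F appearing twice.
The number of distinct arrangements is 6!/(2!·2!) = 720/4 = 180.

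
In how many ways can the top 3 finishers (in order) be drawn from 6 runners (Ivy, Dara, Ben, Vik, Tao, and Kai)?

This is an ordered selection of 3 from 6: P(6,3).
That gives 6 × 5 × 4 = 120.

120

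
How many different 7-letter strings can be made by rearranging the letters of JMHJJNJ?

JMHJJNJ has 7 letters with J appearing 4 times.
The number of distinct arrangements is 7!/(4!) = 5040/24 = 210.

210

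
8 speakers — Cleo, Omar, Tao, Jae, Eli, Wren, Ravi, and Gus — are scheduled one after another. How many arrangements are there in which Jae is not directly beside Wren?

30240

There are 8! = 40320 arrangements in all. If Jae and Wren are adjacent, merging them into one block gives 2·(7)! = 10080 arrangements.
Complementary counting: 40320 − 10080 = 30240.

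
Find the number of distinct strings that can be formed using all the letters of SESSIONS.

1680

Letter multiplicities in SESSIONS: E×1, I×1, N×1, O×1, S×4.
The number of distinct arrangements is 8!/(4!) = 40320/24 = 1680.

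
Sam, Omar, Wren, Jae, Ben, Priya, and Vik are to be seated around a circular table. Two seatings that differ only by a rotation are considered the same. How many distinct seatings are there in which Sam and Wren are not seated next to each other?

480

All circular seatings of 7 people number (6)! = 720.
Seatings with Sam beside Wren: treat them as a block with 2 internal orders, giving 2 × (5)! = 240.
Subtracting, 720 − 240 = 480.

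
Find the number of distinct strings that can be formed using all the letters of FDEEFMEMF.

Letter multiplicities in FDEEFMEMF: D×1, E×3, F×3, M×2.
So there are 9! / (3!·3!·2!) = 5040 distinguishable arrangements.

5040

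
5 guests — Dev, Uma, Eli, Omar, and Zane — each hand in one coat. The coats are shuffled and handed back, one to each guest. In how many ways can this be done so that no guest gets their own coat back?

44

Let Aᵢ be the assignments in which guest i gets their own coat. We want the size of the complement of A₁∪…∪A_5.
By inclusion–exclusion this is Σ_{j=0}^{5} (−1)^j C(5,j)·(5−j)!.
Computing: 120 − 120 + 60 − 20 + 5 − 1 = 44.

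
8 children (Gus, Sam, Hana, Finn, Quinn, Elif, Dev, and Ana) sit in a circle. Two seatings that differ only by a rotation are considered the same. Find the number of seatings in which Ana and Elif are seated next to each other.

1440

Treat {Ana, Elif} as one unit (2 internal orders) and seat the resulting 7 units around the table: (6)! circular arrangements.
So 2 × (6)! = 2 × 720 = 1440.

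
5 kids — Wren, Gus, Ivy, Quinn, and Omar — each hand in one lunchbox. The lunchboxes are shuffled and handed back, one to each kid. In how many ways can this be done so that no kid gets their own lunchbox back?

Count assignments avoiding every fixed point. For any j of the 5 kids fixed to their own lunchbox, the other 5−j can be arranged in (5−j)! ways.
By inclusion–exclusion this is Σ_{j=0}^{5} (−1)^j C(5,j)·(5−j)!.
Computing: 120 − 120 + 60 − 20 + 5 − 1 = 44.

44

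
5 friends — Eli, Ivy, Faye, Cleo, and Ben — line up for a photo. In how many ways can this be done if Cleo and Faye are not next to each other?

There are 5! = 120 arrangements in all. If Cleo and Faye are adjacent, merging them into one block gives 2·(4)! = 48 arrangements.
So 120 − 48 = 72 arrangements keep them apart.

72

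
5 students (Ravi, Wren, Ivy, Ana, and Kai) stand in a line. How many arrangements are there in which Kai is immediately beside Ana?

48

Place the 3 others and the Kai-Ana pair as 4 objects in a line; the pair has 2 internal arrangements.
So the count is 2·(4)! = 48.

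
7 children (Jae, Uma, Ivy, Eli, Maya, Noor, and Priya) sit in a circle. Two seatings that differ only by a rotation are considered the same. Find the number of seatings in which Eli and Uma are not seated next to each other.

480

Without the restriction there are (6)! = 720 seatings.
Those with Eli next to Uma: fuse the pair into one unit and seat 6 units around a circle — 2·(5)! = 240.
Subtracting, 720 − 240 = 480.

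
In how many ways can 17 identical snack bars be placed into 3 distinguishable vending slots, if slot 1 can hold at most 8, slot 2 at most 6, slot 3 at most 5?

Ignoring the caps, the number of non-negative solutions to x_1+…+x_3 = 17 is C(19,2) = 171.
Subtract solutions that violate a single cap (substitute x_i' = x_i − (cap_i+1)): x_1 ≥ 9 gives C(10,2) = 45; x_2 ≥ 7 gives C(12,2) = 66; x_3 ≥ 6 gives C(13,2) = 78. Together 189.
Add back pairs where two caps are both exceeded: 3 + 6 + 15 = 24.
By inclusion–exclusion the count is 171 − 189 + 24 = 6.

6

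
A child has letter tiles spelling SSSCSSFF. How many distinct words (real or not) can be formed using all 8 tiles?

SSSCSSFF has 8 letters with F appearing twice and S appearing 5 times.
So there are 8! / (5!·2!) = 168 distinguishable arrangements.

168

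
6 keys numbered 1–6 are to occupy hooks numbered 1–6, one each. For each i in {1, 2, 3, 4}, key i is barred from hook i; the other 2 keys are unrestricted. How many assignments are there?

362

Let Aᵢ (for 1 ≤ i ≤ 4) be the placements that put key i in its forbidden hook. Any j of these fix j positions, leaving (6−j)! ways to fill the rest, and there are C(4,j) ways to pick which j.
By inclusion–exclusion, the number of valid placements is Σ_{j=0}^{4} (−1)^j C(4,j)·(6−j)!.
Computing: 720 − 480 + 144 − 24 + 2 = 362.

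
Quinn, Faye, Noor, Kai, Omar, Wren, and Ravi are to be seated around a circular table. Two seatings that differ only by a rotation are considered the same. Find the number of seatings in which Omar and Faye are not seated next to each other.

Without the restriction there are (6)! = 720 seatings.
Seatings with Omar beside Faye: treat them as a block with 2 internal orders, giving 2 × (5)! = 240.
Subtracting, 720 − 240 = 480.

480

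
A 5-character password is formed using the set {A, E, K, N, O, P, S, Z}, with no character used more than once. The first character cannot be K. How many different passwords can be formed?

5880

The first character has 8−1 = 7 choices (anything except K).
The remaining 4 characters are filled from the other 7 symbols without repetition: 7 × 6 × 5 × 4 = 840.
Total: 7 × 840 = 5880.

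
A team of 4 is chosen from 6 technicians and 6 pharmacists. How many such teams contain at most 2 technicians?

360

Split by how many technicians are chosen (0 through 2).
Sum: C(6,0)·C(6,4) + C(6,1)·C(6,3) + C(6,2)·C(6,2) = 15 + 120 + 225 = 360.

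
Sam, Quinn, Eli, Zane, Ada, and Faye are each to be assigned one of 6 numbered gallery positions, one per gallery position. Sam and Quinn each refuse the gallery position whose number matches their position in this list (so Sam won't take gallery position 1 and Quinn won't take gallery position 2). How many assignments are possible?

Let Aᵢ (for i ∈ {1, 2}) be the placements that put person i in their forbidden gallery position. Any j of these fix j positions, leaving (6−j)! ways to fill the rest, and there are C(2,j) ways to pick which j.
By inclusion–exclusion, the number of valid placements is Σ_{j=0}^{2} (−1)^j C(2,j)·(6−j)!.
Computing: 720 − 240 + 24 = 504.

504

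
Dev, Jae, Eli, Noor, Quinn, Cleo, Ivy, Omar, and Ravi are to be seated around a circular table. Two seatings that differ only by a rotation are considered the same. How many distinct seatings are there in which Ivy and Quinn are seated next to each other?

10080

Treat {Ivy, Quinn} as one unit (2 internal orders) and seat the resulting 8 units around the table: (7)! circular arrangements.
So 2 × (7)! = 2 × 5040 = 10080.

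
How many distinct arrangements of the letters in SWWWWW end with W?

5

With the last slot taken by W, it remains to arrange the other 5 letters (SWWWW).
Those 5 letters have W appearing 4 times, giving (5)!/(4!) = 5.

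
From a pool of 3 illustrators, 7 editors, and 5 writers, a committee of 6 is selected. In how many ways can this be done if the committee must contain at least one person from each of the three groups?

Total 6-person selections from all 15: C(15,6) = 5005.
Selections missing a whole group: no illustrators → C(12,6) = 924; no editors → C(8,6) = 28; no writers → C(10,6) = 210.
Add back selections omitting two groups (i.e. drawn from a single group): C(3,6) + C(7,6) + C(5,6) = 7.
By inclusion–exclusion: 5005 − 1162 + 7 = 3850.

3850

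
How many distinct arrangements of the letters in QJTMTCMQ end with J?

630

Fix J in the last position and arrange the remaining 7 letters.
Those 7 letters have M appearing twice, Q appearing twice, and T appearing twice, giving (7)!/(2!·2!·2!) = 630.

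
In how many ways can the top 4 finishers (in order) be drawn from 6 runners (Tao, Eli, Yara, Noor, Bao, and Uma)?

360

This is an ordered selection of 4 from 6: P(6,4).
That gives 6 × 5 × 4 × 3 = 360.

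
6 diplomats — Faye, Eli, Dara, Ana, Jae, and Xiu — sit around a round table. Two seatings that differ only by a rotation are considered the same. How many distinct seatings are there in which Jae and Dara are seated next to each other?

48

Treat {Jae, Dara} as one unit (2 internal orders) and seat the resulting 5 units around the table: (4)! circular arrangements.
So 2 × (4)! = 2 × 24 = 48.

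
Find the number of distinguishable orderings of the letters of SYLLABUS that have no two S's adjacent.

7560

There are 8!/(2!·2!) = 10080 arrangements of SYLLABUS in total.
Arrangements with the S's together: treat SS as one letter, giving (7)!/(2!) = 2520.
Subtracting, 10080 − 2520 = 7560 arrangements keep the S's apart.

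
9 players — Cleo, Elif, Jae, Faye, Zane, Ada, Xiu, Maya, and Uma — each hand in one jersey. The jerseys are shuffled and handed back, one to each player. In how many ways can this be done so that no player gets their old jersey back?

133496

Let Aᵢ be the assignments in which player i gets their old jersey. We want the size of the complement of A₁∪…∪A_9.
By inclusion–exclusion this is Σ_{j=0}^{9} (−1)^j C(9,j)·(9−j)!.
Computing: 362880 − 362880 + 181440 − 60480 + 15120 − 3024 + 504 − 72 + 9 − 1 = 133496.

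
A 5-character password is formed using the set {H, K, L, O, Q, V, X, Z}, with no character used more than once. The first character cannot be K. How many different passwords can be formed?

5880

The first character has 8−1 = 7 choices (anything except K).
The remaining 4 characters are filled from the other 7 symbols without repetition: 7 × 6 × 5 × 4 = 840.
Total: 7 × 840 = 5880.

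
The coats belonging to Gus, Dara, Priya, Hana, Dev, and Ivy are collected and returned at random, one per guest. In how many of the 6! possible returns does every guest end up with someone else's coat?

265

Let Aᵢ be the assignments in which guest i gets their own coat. We want the size of the complement of A₁∪…∪A_6.
By inclusion–exclusion this is Σ_{j=0}^{6} (−1)^j C(6,j)·(6−j)!.
Computing: 720 − 720 + 360 − 120 + 30 − 6 + 1 = 265.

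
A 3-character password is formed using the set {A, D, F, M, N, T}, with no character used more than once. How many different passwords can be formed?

This is a permutation of 3 out of 6: P(6,3) = 6!/3!.
That product is 6 × 5 × 4 = 120.

120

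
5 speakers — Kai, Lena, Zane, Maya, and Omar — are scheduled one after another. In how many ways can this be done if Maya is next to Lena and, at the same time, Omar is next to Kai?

24

Treat {Maya,Lena} as one block (2 orders) and {Omar,Kai} as another (2 orders).
That leaves 3 units to arrange: 2 × 2 × 3! = 4 × 6 = 24.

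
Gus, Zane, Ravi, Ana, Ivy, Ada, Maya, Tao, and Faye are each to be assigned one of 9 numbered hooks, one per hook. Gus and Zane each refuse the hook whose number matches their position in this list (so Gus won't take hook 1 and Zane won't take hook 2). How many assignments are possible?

287280

Let Aᵢ (for i ∈ {1, 2}) be the placements that put person i in their forbidden hook. Any j of these fix j positions, leaving (9−j)! ways to fill the rest, and there are C(2,j) ways to pick which j.
By inclusion–exclusion, the number of valid placements is Σ_{j=0}^{2} (−1)^j C(2,j)·(9−j)!.
Computing: 362880 − 80640 + 5040 = 287280.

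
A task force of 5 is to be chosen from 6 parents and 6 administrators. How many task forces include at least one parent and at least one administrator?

780

Total 5-person selections from all 12: C(12,5) = 792.
Subtract selections that omit an entire group: no parents → C(6,5) = 6; no administrators → C(6,5) = 6.
Both groups omitted at once is impossible, so 792 − 12 = 780.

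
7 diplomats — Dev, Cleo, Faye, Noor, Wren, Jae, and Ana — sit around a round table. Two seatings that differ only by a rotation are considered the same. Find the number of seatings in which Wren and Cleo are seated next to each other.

Glue Wren and Cleo into a block (2 internal orders). Seating 6 units around a circle gives (5)! arrangements.
So 2 × (5)! = 2 × 120 = 240.

240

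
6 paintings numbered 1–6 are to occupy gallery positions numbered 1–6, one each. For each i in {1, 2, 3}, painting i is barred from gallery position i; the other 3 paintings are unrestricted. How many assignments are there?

Let Aᵢ (for i ∈ {1, 2, 3}) be the placements that put painting i in its forbidden gallery position. Any j of these fix j positions, leaving (6−j)! ways to fill the rest, and there are C(3,j) ways to pick which j.
By inclusion–exclusion, the number of valid placements is Σ_{j=0}^{3} (−1)^j C(3,j)·(6−j)!.
Computing: 720 − 360 + 72 − 6 = 426.

426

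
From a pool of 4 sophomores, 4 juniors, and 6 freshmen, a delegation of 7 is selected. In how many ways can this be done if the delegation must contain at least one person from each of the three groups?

3184

Unrestricted: C(14,7) = 3432 ways to pick any 7 of the 14.
Subtract selections that omit an entire group: no sophomores → C(10,7) = 120; no juniors → C(10,7) = 120; no freshmen → C(8,7) = 8.
Add back selections omitting two groups (i.e. drawn from a single group): C(4,7) + C(4,7) + C(6,7) = 0.
By inclusion–exclusion: 3432 − 248 + 0 = 3184.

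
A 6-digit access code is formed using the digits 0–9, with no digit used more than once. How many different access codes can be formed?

This is a permutation of 6 out of 10: P(10,6) = 10!/4!.
That product is 10 × 9 × 8 × 7 × 6 × 5 = 151200.

151200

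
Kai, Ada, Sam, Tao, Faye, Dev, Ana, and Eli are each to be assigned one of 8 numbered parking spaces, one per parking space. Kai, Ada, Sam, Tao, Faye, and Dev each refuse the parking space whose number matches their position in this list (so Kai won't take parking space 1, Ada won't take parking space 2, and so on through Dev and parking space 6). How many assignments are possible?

18806

Let Aᵢ (for 1 ≤ i ≤ 6) be the placements that put person i in their forbidden parking space. Any j of these fix j positions, leaving (8−j)! ways to fill the rest, and there are C(6,j) ways to pick which j.
By inclusion–exclusion, the number of valid placements is Σ_{j=0}^{6} (−1)^j C(6,j)·(8−j)!.
Computing: 40320 − 30240 + 10800 − 2400 + 360 − 36 + 2 = 18806.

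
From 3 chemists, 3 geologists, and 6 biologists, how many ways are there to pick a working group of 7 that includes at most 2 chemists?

666

Split by how many chemists are chosen (0 through 2).
Sum: C(3,0)·C(9,7) + C(3,1)·C(9,6) + C(3,2)·C(9,5) = 36 + 252 + 378 = 666.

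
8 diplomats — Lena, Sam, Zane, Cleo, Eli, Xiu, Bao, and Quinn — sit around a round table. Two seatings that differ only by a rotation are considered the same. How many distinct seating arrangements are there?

Fix one person's seat to break rotational symmetry; the remaining 7 people can be arranged in (7)! = 5040 ways.

5040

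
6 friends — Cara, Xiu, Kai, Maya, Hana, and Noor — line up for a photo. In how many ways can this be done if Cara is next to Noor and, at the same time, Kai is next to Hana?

96

Treat {Cara,Noor} as one block (2 orders) and {Kai,Hana} as another (2 orders).
That leaves 4 units to arrange: 2 × 2 × 4! = 4 × 24 = 96.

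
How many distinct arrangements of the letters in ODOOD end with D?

Fix D in the last position and arrange the remaining 4 letters.
Those 4 letters have O appearing 3 times, giving (4)!/(3!) = 4.

4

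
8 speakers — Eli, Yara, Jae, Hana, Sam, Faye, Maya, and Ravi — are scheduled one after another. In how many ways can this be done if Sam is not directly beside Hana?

There are 8! = 40320 arrangements in all. If Sam and Hana are adjacent, merging them into one block gives 2·(7)! = 10080 arrangements.
So 40320 − 10080 = 30240 arrangements keep them apart.

30240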